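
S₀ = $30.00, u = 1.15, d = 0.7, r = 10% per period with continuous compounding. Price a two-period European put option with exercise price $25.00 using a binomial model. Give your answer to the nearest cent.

Risk-neutral probability p = (e^0.1 − 0.7)/(1.15 − 0.7) = 0.4052/0.4500 = 0.9004
Terminal stock prices: S_uu = 39.67, S_ud = 24.15, S_dd = 14.7
Terminal payoffs (K − S): max(-14.67, 0) = 0, max(0.85, 0) = 0.85, max(10.3, 0) = 10.3
Node u (S = 34.5): V_u = e^(−0.1)·[0.9004·0.0000 + 0.0996·0.8500] = 0.0766
Node d (S = 21): V_d = e^(−0.1)·[0.9004·0.8500 + 0.0996·10.3000] = 1.6209
Node 0 (S = 30): V_0 = e^(−0.1)·[0.9004·0.0766 + 0.0996·1.6209] = 0.2085

$0.21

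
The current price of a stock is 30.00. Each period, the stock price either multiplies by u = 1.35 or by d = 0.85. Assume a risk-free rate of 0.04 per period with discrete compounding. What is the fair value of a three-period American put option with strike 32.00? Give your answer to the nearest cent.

4.38

Risk-neutral probability p = (1 + 0.04 − 0.85)/(1.35 − 0.85) = 0.1900/0.5000 = 0.3800
Terminal stock prices: S_uuu = 73.81, S_uud = 46.47, S_udd = 29.26, S_ddd = 18.42
Terminal payoffs (K − S): max(-41.81, 0) = 0, max(-14.47, 0) = 0, max(2.739, 0) = 2.739, max(13.58, 0) = 13.58
Node uu (S = 54.68): continuation = 1/1.04·[0.3800·0.0000 + 0.6200·0.0000] = 0.0000; exercise value = 0.0000 ≤ continuation, so V_uu = 0.0000
Node ud (S = 34.42): continuation = 1/1.04·[0.3800·0.0000 + 0.6200·2.7388] = 1.6327; exercise value = 0.0000 ≤ continuation, so V_ud = 1.6327
Node dd (S = 21.67): continuation = 1/1.04·[0.3800·2.7388 + 0.6200·13.5763] = 9.0942; exercise value = 10.3250 > continuation, so V_dd = 10.3250 (exercise)
Node u (S = 40.5): continuation = 1/1.04·[0.3800·0.0000 + 0.6200·1.6327] = 0.9734; exercise value = 0.0000 ≤ continuation, so V_u = 0.9734
Node d (S = 25.5): continuation = 1/1.04·[0.3800·1.6327 + 0.6200·10.3250] = 6.7519; exercise value = 6.5000 ≤ continuation, so V_d = 6.7519
Node 0 (S = 30): continuation = 1/1.04·[0.3800·0.9734 + 0.6200·6.7519] = 4.3808; exercise value = 2.0000 ≤ continuation, so V_0 = 4.3808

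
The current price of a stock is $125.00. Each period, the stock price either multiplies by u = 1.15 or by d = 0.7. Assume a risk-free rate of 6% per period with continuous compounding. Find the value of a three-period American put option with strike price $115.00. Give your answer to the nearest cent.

Risk-neutral probability p = (e^0.06 − 0.7)/(1.15 − 0.7) = 0.3618/0.4500 = 0.8041
Terminal stock prices: S_uuu = 190.1, S_uud = 115.7, S_udd = 70.44, S_ddd = 42.87
Terminal payoffs (K − S): max(-75.11, 0) = 0, max(-0.7187, 0) = 0, max(44.56, 0) = 44.56, max(72.12, 0) = 72.12
Node uu (S = 165.3): continuation = e^(−0.06)·[0.8041·0.0000 + 0.1959·0.0000] = 0.0000; exercise value = 0.0000 ≤ continuation, so V_uu = 0.0000
Node ud (S = 100.6): continuation = e^(−0.06)·[0.8041·0.0000 + 0.1959·44.5625] = 8.2222; exercise value = 14.3750 > continuation, so V_ud = 14.3750 (exercise)
Node dd (S = 61.25): continuation = e^(−0.06)·[0.8041·44.5625 + 0.1959·72.1250] = 47.0529; exercise value = 53.7500 > continuation, so V_dd = 53.7500 (exercise)
Node u (S = 143.8): continuation = e^(−0.06)·[0.8041·0.0000 + 0.1959·14.3750] = 2.6523; exercise value = 0.0000 ≤ continuation, so V_u = 2.6523
Node d (S = 87.5): continuation = e^(−0.06)·[0.8041·14.3750 + 0.1959·53.7500] = 20.8029; exercise value = 27.5000 > continuation, so V_d = 27.5000 (exercise)
Node 0 (S = 125): continuation = e^(−0.06)·[0.8041·2.6523 + 0.1959·27.5000] = 7.0825; exercise value = 0.0000 ≤ continuation, so V_0 = 7.0825

$7.08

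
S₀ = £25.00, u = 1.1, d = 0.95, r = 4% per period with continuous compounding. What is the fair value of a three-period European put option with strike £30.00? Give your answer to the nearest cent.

£2.25

Risk-neutral probability p = (e^0.04 − 0.95)/(1.1 − 0.95) = 0.0908/0.1500 = 0.6054
Terminal stock prices: S_uuu = 33.28, S_uud = 28.74, S_udd = 24.82, S_ddd = 21.43
Terminal payoffs (K − S): max(-3.275, 0) = 0, max(1.262, 0) = 1.262, max(5.181, 0) = 5.181, max(8.566, 0) = 8.566
Node uu (S = 30.25): V_uu = e^(−0.04)·[0.6054·0.0000 + 0.3946·1.2625] = 0.4786
Node ud (S = 26.13): V_ud = e^(−0.04)·[0.6054·1.2625 + 0.3946·5.1812] = 2.6987
Node dd (S = 22.56): V_dd = e^(−0.04)·[0.6054·5.1812 + 0.3946·8.5656] = 6.2612
Node u (S = 27.5): V_u = e^(−0.04)·[0.6054·0.4786 + 0.3946·2.6987] = 1.3015
Node d (S = 23.75): V_d = e^(−0.04)·[0.6054·2.6987 + 0.3946·6.2612] = 3.9435
Node 0 (S = 25): V_0 = e^(−0.04)·[0.6054·1.3015 + 0.3946·3.9435] = 2.2521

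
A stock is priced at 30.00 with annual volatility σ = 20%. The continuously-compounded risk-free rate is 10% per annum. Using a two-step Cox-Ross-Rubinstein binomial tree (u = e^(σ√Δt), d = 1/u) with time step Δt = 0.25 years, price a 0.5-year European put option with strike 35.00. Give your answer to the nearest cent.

3.86

CRR parameters: u = e^(σ√Δt) = e^(0.2·√0.25) = 1.1052, d = 1/u = 0.9048
Per-period rate: rΔt = 0.1·0.25 = 0.025, so R = e^0.025 = 1.0253
Risk-neutral probability p = (e^0.025 − 0.9048)/(1.1052 − 0.9048) = 0.1205/0.2003 = 0.6014
Terminal stock prices: S_uu = 36.64, S_ud = 30, S_dd = 24.56
Terminal payoffs (K − S): max(-1.642, 0) = 0, max(5, 0) = 5, max(10.44, 0) = 10.44
Node u (S = 33.16): V_u = e^(−0.025)·[0.6014·0.0000 + 0.3986·5.0000] = 1.9439
Node d (S = 27.15): V_d = e^(−0.025)·[0.6014·5.0000 + 0.3986·10.4381] = 6.9907
Node 0 (S = 30): V_0 = e^(−0.025)·[0.6014·1.9439 + 0.3986·6.9907] = 3.8579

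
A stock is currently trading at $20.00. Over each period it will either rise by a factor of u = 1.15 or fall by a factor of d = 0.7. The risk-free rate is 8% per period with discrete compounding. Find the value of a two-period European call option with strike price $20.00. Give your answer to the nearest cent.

$3.94

Risk-neutral probability p = (1 + 0.08 − 0.7)/(1.15 − 0.7) = 0.3800/0.4500 = 0.8444
Terminal stock prices: S_uu = 26.45, S_ud = 16.1, S_dd = 9.8
Terminal payoffs (S − K): max(6.45, 0) = 6.45, max(-3.9, 0) = 0, max(-10.2, 0) = 0
Node u (S = 23): V_u = 1/1.08·[0.8444·6.4500 + 0.1556·0.0000] = 5.0432
Node d (S = 14): V_d = 1/1.08·[0.8444·0.0000 + 0.1556·0.0000] = 0.0000
Node 0 (S = 20): V_0 = 1/1.08·[0.8444·5.0432 + 0.1556·0.0000] = 3.9433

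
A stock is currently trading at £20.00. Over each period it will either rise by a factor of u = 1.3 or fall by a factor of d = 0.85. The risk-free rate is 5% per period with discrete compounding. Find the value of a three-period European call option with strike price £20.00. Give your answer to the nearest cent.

Risk-neutral probability p = (1 + 0.05 − 0.85)/(1.3 − 0.85) = 0.2000/0.4500 = 0.4444
Terminal stock prices: S_uuu = 43.94, S_uud = 28.73, S_udd = 18.78, S_ddd = 12.28
Terminal payoffs (S − K): max(23.94, 0) = 23.94, max(8.73, 0) = 8.73, max(-1.215, 0) = 0, max(-7.718, 0) = 0
Node uu (S = 33.8): V_uu = 1/1.05·[0.4444·23.9400 + 0.5556·8.7300] = 14.7524
Node ud (S = 22.1): V_ud = 1/1.05·[0.4444·8.7300 + 0.5556·0.0000] = 3.6952
Node dd (S = 14.45): V_dd = 1/1.05·[0.4444·0.0000 + 0.5556·0.0000] = 0.0000
Node u (S = 26): V_u = 1/1.05·[0.4444·14.7524 + 0.5556·3.6952] = 8.1995
Node d (S = 17): V_d = 1/1.05·[0.4444·3.6952 + 0.5556·0.0000] = 1.5641
Node 0 (S = 20): V_0 = 1/1.05·[0.4444·8.1995 + 0.5556·1.5641] = 4.2983

£4.30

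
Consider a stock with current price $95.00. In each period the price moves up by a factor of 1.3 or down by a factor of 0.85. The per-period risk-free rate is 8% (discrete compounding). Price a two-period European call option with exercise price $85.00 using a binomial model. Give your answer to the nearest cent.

Risk-neutral probability p = (1 + 0.08 − 0.85)/(1.3 − 0.85) = 0.2300/0.4500 = 0.5111
Terminal stock prices: S_uu = 160.6, S_ud = 105, S_dd = 68.64
Terminal payoffs (S − K): max(75.55, 0) = 75.55, max(19.97, 0) = 19.97, max(-16.36, 0) = 0
Node u (S = 123.5): V_u = 1/1.08·[0.5111·75.5500 + 0.4889·19.9750] = 44.7963
Node d (S = 80.75): V_d = 1/1.08·[0.5111·19.9750 + 0.4889·0.0000] = 9.4532
Node 0 (S = 95): V_0 = 1/1.08·[0.5111·44.7963 + 0.4889·9.4532] = 25.4791

$25.48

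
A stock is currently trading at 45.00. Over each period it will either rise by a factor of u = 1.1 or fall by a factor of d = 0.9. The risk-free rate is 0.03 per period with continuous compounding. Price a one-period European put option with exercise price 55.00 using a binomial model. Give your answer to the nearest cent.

8.37

Risk-neutral probability p = (e^0.03 − 0.9)/(1.1 − 0.9) = 0.1305/0.2000 = 0.6523
Terminal stock prices: S_u = 49.5, S_d = 40.5
Terminal payoffs (K − S): max(5.5, 0) = 5.5, max(14.5, 0) = 14.5
Node 0 (S = 45): V_0 = e^(−0.03)·[0.6523·5.5000 + 0.3477·14.5000] = 8.3745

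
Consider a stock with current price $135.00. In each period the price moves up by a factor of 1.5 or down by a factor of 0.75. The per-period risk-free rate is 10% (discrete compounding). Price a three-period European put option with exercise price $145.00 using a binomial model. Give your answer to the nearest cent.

Risk-neutral probability p = (1 + 0.1 − 0.75)/(1.5 − 0.75) = 0.3500/0.7500 = 0.4667
Terminal stock prices: S_uuu = 455.6, S_uud = 227.8, S_udd = 113.9, S_ddd = 56.95
Terminal payoffs (K − S): max(-310.6, 0) = 0, max(-82.81, 0) = 0, max(31.09, 0) = 31.09, max(88.05, 0) = 88.05
Node uu (S = 303.8): V_uu = 1/1.1·[0.4667·0.0000 + 0.5333·0.0000] = 0.0000
Node ud (S = 151.9): V_ud = 1/1.1·[0.4667·0.0000 + 0.5333·31.0938] = 15.0758
Node dd (S = 75.94): V_dd = 1/1.1·[0.4667·31.0938 + 0.5333·88.0469] = 55.8807
Node u (S = 202.5): V_u = 1/1.1·[0.4667·0.0000 + 0.5333·15.0758] = 7.3095
Node d (S = 101.2): V_d = 1/1.1·[0.4667·15.0758 + 0.5333·55.8807] = 33.4894
Node 0 (S = 135): V_0 = 1/1.1·[0.4667·7.3095 + 0.5333·33.4894] = 19.3383

$19.34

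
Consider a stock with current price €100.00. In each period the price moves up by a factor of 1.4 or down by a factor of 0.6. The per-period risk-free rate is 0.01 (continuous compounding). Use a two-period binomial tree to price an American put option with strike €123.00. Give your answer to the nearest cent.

€39.95

Risk-neutral probability p = (e^0.01 − 0.6)/(1.4 − 0.6) = 0.4101/0.8000 = 0.5126
Terminal stock prices: S_uu = 196, S_ud = 84, S_dd = 36
Terminal payoffs (K − S): max(-73, 0) = 0, max(39, 0) = 39, max(87, 0) = 87
Node u (S = 140): continuation = e^(−0.01)·[0.5126·0.0000 + 0.4874·39.0000] = 18.8209; exercise value = 0.0000 ≤ continuation, so V_u = 18.8209
Node d (S = 60): continuation = e^(−0.01)·[0.5126·39.0000 + 0.4874·87.0000] = 61.7761; exercise value = 63.0000 > continuation, so V_d = 63.0000 (exercise)
Node 0 (S = 100): continuation = e^(−0.01)·[0.5126·18.8209 + 0.4874·63.0000] = 39.9539; exercise value = 23.0000 ≤ continuation, so V_0 = 39.9539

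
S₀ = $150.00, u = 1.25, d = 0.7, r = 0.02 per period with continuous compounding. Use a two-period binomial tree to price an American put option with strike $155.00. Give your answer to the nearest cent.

Risk-neutral probability p = (e^0.02 − 0.7)/(1.25 − 0.7) = 0.3202/0.5500 = 0.5822
Terminal stock prices: S_uu = 234.4, S_ud = 131.2, S_dd = 73.5
Terminal payoffs (K − S): max(-79.38, 0) = 0, max(23.75, 0) = 23.75, max(81.5, 0) = 81.5
Node u (S = 187.5): continuation = e^(−0.02)·[0.5822·0.0000 + 0.4178·23.7500] = 9.7266; exercise value = 0.0000 ≤ continuation, so V_u = 9.7266
Node d (S = 105): continuation = e^(−0.02)·[0.5822·23.7500 + 0.4178·81.5000] = 46.9308; exercise value = 50.0000 > continuation, so V_d = 50.0000 (exercise)
Node 0 (S = 150): continuation = e^(−0.02)·[0.5822·9.7266 + 0.4178·50.0000] = 26.0277; exercise value = 5.0000 ≤ continuation, so V_0 = 26.0277

$26.03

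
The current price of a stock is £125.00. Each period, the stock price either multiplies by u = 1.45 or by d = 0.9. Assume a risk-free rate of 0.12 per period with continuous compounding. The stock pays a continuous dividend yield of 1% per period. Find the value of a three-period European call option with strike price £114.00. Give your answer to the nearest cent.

Per-period risk-free factor R = e^0.12 = 1.1275; dividend-adjusted growth = e^(0.12−0.01) = 1.1163.
Risk-neutral probability p = (1.1163 − 0.9)/(1.45 − 0.9) = 0.2163/0.5500 = 0.3932
Terminal stock prices: S_uuu = 381.1, S_uud = 236.5, S_udd = 146.8, S_ddd = 91.13
Terminal payoffs (S − K): max(267.1, 0) = 267.1, max(122.5, 0) = 122.5, max(32.81, 0) = 32.81, max(-22.87, 0) = 0
Node uu (S = 262.8): V_uu = e^(−0.12)·[0.3932·267.0781 + 0.6068·122.5312] = 159.0885
Node ud (S = 163.1): V_ud = e^(−0.12)·[0.3932·122.5312 + 0.6068·32.8125] = 60.3929
Node dd (S = 101.2): V_dd = e^(−0.12)·[0.3932·32.8125 + 0.6068·0.0000] = 11.4439
Node u (S = 181.2): V_u = e^(−0.12)·[0.3932·159.0885 + 0.6068·60.3929] = 87.9854
Node d (S = 112.5): V_d = e^(−0.12)·[0.3932·60.3929 + 0.6068·11.4439] = 27.2216
Node 0 (S = 125): V_0 = e^(−0.12)·[0.3932·87.9854 + 0.6068·27.2216] = 45.3358

£45.34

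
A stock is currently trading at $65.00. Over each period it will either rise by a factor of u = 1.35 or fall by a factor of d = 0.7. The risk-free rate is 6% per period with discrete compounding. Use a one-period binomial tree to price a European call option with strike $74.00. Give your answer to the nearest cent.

Risk-neutral probability p = (1 + 0.06 − 0.7)/(1.35 − 0.7) = 0.3600/0.6500 = 0.5538
Terminal stock prices: S_u = 87.75, S_d = 45.5
Terminal payoffs (S − K): max(13.75, 0) = 13.75, max(-28.5, 0) = 0
Node 0 (S = 65): V_0 = 1/1.06·[0.5538·13.7500 + 0.4462·0.0000] = 7.1843

$7.18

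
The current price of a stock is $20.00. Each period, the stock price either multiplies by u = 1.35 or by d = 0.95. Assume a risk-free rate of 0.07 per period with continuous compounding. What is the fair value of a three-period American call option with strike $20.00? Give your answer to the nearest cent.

Risk-neutral probability p = (e^0.07 − 0.95)/(1.35 − 0.95) = 0.1225/0.4000 = 0.3063
Terminal stock prices: S_uuu = 49.21, S_uud = 34.63, S_udd = 24.37, S_ddd = 17.15
Terminal payoffs (S − K): max(29.21, 0) = 29.21, max(14.63, 0) = 14.63, max(4.367, 0) = 4.367, max(-2.853, 0) = 0
Node uu (S = 36.45): continuation = e^(−0.07)·[0.3063·29.2075 + 0.6937·14.6275] = 17.8021; exercise value = 16.4500 ≤ continuation, so V_uu = 17.8021
Node ud (S = 25.65): continuation = e^(−0.07)·[0.3063·14.6275 + 0.6937·4.3675] = 7.0021; exercise value = 5.6500 ≤ continuation, so V_ud = 7.0021
Node dd (S = 18.05): continuation = e^(−0.07)·[0.3063·4.3675 + 0.6937·0.0000] = 1.2472; exercise value = 0.0000 ≤ continuation, so V_dd = 1.2472
Node u (S = 27): continuation = e^(−0.07)·[0.3063·17.8021 + 0.6937·7.0021] = 9.6128; exercise value = 7.0000 ≤ continuation, so V_u = 9.6128
Node d (S = 19): continuation = e^(−0.07)·[0.3063·7.0021 + 0.6937·1.2472] = 2.8063; exercise value = 0.0000 ≤ continuation, so V_d = 2.8063
Node 0 (S = 20): continuation = e^(−0.07)·[0.3063·9.6128 + 0.6937·2.8063] = 4.5603; exercise value = 0.0000 ≤ continuation, so V_0 = 4.5603

$4.56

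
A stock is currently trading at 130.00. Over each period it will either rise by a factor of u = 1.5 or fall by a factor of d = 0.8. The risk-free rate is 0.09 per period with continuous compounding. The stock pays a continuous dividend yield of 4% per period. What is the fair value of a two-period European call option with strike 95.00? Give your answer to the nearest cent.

44.70

Per-period risk-free factor R = e^0.09 = 1.0942; dividend-adjusted growth = e^(0.09−0.04) = 1.0513.
Risk-neutral probability p = (1.0513 − 0.8)/(1.5 − 0.8) = 0.2513/0.7000 = 0.3590
Terminal stock prices: S_uu = 292.5, S_ud = 156, S_dd = 83.2
Terminal payoffs (S − K): max(197.5, 0) = 197.5, max(61, 0) = 61, max(-11.8, 0) = 0
Node u (S = 195): V_u = e^(−0.09)·[0.3590·197.5000 + 0.6410·61.0000] = 100.5305
Node d (S = 104): V_d = e^(−0.09)·[0.3590·61.0000 + 0.6410·0.0000] = 20.0119
Node 0 (S = 130): V_0 = e^(−0.09)·[0.3590·100.5305 + 0.6410·20.0119] = 44.7047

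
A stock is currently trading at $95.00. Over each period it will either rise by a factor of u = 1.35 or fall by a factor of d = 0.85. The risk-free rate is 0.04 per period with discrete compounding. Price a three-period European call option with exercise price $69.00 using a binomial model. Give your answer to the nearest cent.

Risk-neutral probability p = (1 + 0.04 − 0.85)/(1.35 − 0.85) = 0.1900/0.5000 = 0.3800
Terminal stock prices: S_uuu = 233.7, S_uud = 147.2, S_udd = 92.66, S_ddd = 58.34
Terminal payoffs (S − K): max(164.7, 0) = 164.7, max(78.17, 0) = 78.17, max(23.66, 0) = 23.66, max(-10.66, 0) = 0
Node uu (S = 173.1): V_uu = 1/1.04·[0.3800·164.7356 + 0.6200·78.1669] = 106.7913
Node ud (S = 109): V_ud = 1/1.04·[0.3800·78.1669 + 0.6200·23.6606] = 42.6663
Node dd (S = 68.64): V_dd = 1/1.04·[0.3800·23.6606 + 0.6200·0.0000] = 8.6452
Node u (S = 128.2): V_u = 1/1.04·[0.3800·106.7913 + 0.6200·42.6663] = 64.4556
Node d (S = 80.75): V_d = 1/1.04·[0.3800·42.6663 + 0.6200·8.6452] = 20.7435
Node 0 (S = 95): V_0 = 1/1.04·[0.3800·64.4556 + 0.6200·20.7435] = 35.9174

$35.92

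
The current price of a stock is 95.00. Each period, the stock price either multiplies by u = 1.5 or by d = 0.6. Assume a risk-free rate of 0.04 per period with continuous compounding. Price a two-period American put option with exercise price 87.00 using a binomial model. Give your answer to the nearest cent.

Risk-neutral probability p = (e^0.04 − 0.6)/(1.5 − 0.6) = 0.4408/0.9000 = 0.4898
Terminal stock prices: S_uu = 213.8, S_ud = 85.5, S_dd = 34.2
Terminal payoffs (K − S): max(-126.8, 0) = 0, max(1.5, 0) = 1.5, max(52.8, 0) = 52.8
Node u (S = 142.5): continuation = e^(−0.04)·[0.4898·0.0000 + 0.5102·1.5000] = 0.7353; exercise value = 0.0000 ≤ continuation, so V_u = 0.7353
Node d (S = 57): continuation = e^(−0.04)·[0.4898·1.5000 + 0.5102·52.8000] = 26.5887; exercise value = 30.0000 > continuation, so V_d = 30.0000 (exercise)
Node 0 (S = 95): continuation = e^(−0.04)·[0.4898·0.7353 + 0.5102·30.0000] = 15.0522; exercise value = 0.0000 ≤ continuation, so V_0 = 15.0522

15.05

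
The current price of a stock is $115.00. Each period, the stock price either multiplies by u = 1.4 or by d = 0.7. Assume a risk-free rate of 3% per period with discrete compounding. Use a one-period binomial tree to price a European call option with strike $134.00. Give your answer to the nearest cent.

$12.36

Risk-neutral probability p = (1 + 0.03 − 0.7)/(1.4 − 0.7) = 0.3300/0.7000 = 0.4714
Terminal stock prices: S_u = 161, S_d = 80.5
Terminal payoffs (S − K): max(27, 0) = 27, max(-53.5, 0) = 0
Node 0 (S = 115): V_0 = 1/1.03·[0.4714·27.0000 + 0.5286·0.0000] = 12.3578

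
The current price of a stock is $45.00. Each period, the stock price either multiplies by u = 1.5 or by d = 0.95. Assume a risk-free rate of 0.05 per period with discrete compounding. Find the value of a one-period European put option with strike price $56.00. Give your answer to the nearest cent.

$10.32

Risk-neutral probability p = (1 + 0.05 − 0.95)/(1.5 − 0.95) = 0.1000/0.5500 = 0.1818
Terminal stock prices: S_u = 67.5, S_d = 42.75
Terminal payoffs (K − S): max(-11.5, 0) = 0, max(13.25, 0) = 13.25
Node 0 (S = 45): V_0 = 1/1.05·[0.1818·0.0000 + 0.8182·13.2500] = 10.3247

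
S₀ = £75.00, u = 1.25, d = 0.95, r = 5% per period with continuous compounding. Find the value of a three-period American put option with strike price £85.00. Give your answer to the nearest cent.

£10.00

Risk-neutral probability p = (e^0.05 − 0.95)/(1.25 − 0.95) = 0.1013/0.3000 = 0.3376
Terminal stock prices: S_uuu = 146.5, S_uud = 111.3, S_udd = 84.61, S_ddd = 64.3
Terminal payoffs (K − S): max(-61.48, 0) = 0, max(-26.33, 0) = 0, max(0.3906, 0) = 0.3906, max(20.7, 0) = 20.7
Node uu (S = 117.2): continuation = e^(−0.05)·[0.3376·0.0000 + 0.6624·0.0000] = 0.0000; exercise value = 0.0000 ≤ continuation, so V_uu = 0.0000
Node ud (S = 89.06): continuation = e^(−0.05)·[0.3376·0.0000 + 0.6624·0.3906] = 0.2461; exercise value = 0.0000 ≤ continuation, so V_ud = 0.2461
Node dd (S = 67.69): continuation = e^(−0.05)·[0.3376·0.3906 + 0.6624·20.6969] = 13.1670; exercise value = 17.3125 > continuation, so V_dd = 17.3125 (exercise)
Node u (S = 93.75): continuation = e^(−0.05)·[0.3376·0.0000 + 0.6624·0.2461] = 0.1551; exercise value = 0.0000 ≤ continuation, so V_u = 0.1551
Node d (S = 71.25): continuation = e^(−0.05)·[0.3376·0.2461 + 0.6624·17.3125] = 10.9880; exercise value = 13.7500 > continuation, so V_d = 13.7500 (exercise)
Node 0 (S = 75): continuation = e^(−0.05)·[0.3376·0.1551 + 0.6624·13.7500] = 8.7140; exercise value = 10.0000 > continuation, so V_0 = 10.0000 (exercise)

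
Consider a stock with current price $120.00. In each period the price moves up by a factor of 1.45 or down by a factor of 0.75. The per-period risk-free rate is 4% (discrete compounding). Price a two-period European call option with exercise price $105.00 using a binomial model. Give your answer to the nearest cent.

$34.82

Risk-neutral probability p = (1 + 0.04 − 0.75)/(1.45 − 0.75) = 0.2900/0.7000 = 0.4143
Terminal stock prices: S_uu = 252.3, S_ud = 130.5, S_dd = 67.5
Terminal payoffs (S − K): max(147.3, 0) = 147.3, max(25.5, 0) = 25.5, max(-37.5, 0) = 0
Node u (S = 174): V_u = 1/1.04·[0.4143·147.3000 + 0.5857·25.5000] = 73.0385
Node d (S = 90): V_d = 1/1.04·[0.4143·25.5000 + 0.5857·0.0000] = 10.1580
Node 0 (S = 120): V_0 = 1/1.04·[0.4143·73.0385 + 0.5857·10.1580] = 34.8158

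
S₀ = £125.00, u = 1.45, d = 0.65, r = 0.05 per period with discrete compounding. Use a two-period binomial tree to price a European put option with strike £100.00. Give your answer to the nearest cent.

Risk-neutral probability p = (1 + 0.05 − 0.65)/(1.45 − 0.65) = 0.4000/0.8000 = 0.5000
Terminal stock prices: S_uu = 262.8, S_ud = 117.8, S_dd = 52.81
Terminal payoffs (K − S): max(-162.8, 0) = 0, max(-17.81, 0) = 0, max(47.19, 0) = 47.19
Node u (S = 181.2): V_u = 1/1.05·[0.5000·0.0000 + 0.5000·0.0000] = 0.0000
Node d (S = 81.25): V_d = 1/1.05·[0.5000·0.0000 + 0.5000·47.1875] = 22.4702
Node 0 (S = 125): V_0 = 1/1.05·[0.5000·0.0000 + 0.5000·22.4702] = 10.7001

£10.70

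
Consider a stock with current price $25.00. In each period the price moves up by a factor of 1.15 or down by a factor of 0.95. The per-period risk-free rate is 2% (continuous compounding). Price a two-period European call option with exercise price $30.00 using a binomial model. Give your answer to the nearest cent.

$0.36

Risk-neutral probability p = (e^0.02 − 0.95)/(1.15 − 0.95) = 0.0702/0.2000 = 0.3510
Terminal stock prices: S_uu = 33.06, S_ud = 27.31, S_dd = 22.56
Terminal payoffs (S − K): max(3.062, 0) = 3.062, max(-2.688, 0) = 0, max(-7.438, 0) = 0
Node u (S = 28.75): V_u = e^(−0.02)·[0.3510·3.0625 + 0.6490·0.0000] = 1.0537
Node d (S = 23.75): V_d = e^(−0.02)·[0.3510·0.0000 + 0.6490·0.0000] = 0.0000
Node 0 (S = 25): V_0 = e^(−0.02)·[0.3510·1.0537 + 0.6490·0.0000] = 0.3625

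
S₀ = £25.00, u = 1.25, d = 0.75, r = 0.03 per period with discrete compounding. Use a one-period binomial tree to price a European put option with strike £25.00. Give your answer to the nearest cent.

£2.67

Risk-neutral probability p = (1 + 0.03 − 0.75)/(1.25 − 0.75) = 0.2800/0.5000 = 0.5600
Terminal stock prices: S_u = 31.25, S_d = 18.75
Terminal payoffs (K − S): max(-6.25, 0) = 0, max(6.25, 0) = 6.25
Node 0 (S = 25): V_0 = 1/1.03·[0.5600·0.0000 + 0.4400·6.2500] = 2.6699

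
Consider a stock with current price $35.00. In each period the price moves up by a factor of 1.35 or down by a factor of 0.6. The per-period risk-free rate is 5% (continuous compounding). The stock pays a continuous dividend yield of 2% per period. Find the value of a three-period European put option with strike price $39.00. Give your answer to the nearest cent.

Per-period risk-free factor R = e^0.05 = 1.0513; dividend-adjusted growth = e^(0.05−0.02) = 1.0305.
Risk-neutral probability p = (1.0305 − 0.6)/(1.35 − 0.6) = 0.4305/0.7500 = 0.5739
Terminal stock prices: S_uuu = 86.11, S_uud = 38.27, S_udd = 17.01, S_ddd = 7.56
Terminal payoffs (K − S): max(-47.11, 0) = 0, max(0.7275, 0) = 0.7275, max(21.99, 0) = 21.99, max(31.44, 0) = 31.44
Node uu (S = 63.79): V_uu = e^(−0.05)·[0.5739·0.0000 + 0.4261·0.7275] = 0.2948
Node ud (S = 28.35): V_ud = e^(−0.05)·[0.5739·0.7275 + 0.4261·21.9900] = 9.3093
Node dd (S = 12.6): V_dd = e^(−0.05)·[0.5739·21.9900 + 0.4261·31.4400] = 24.7474
Node u (S = 47.25): V_u = e^(−0.05)·[0.5739·0.2948 + 0.4261·9.3093] = 3.9339
Node d (S = 21): V_d = e^(−0.05)·[0.5739·9.3093 + 0.4261·24.7474] = 15.1121
Node 0 (S = 35): V_0 = e^(−0.05)·[0.5739·3.9339 + 0.4261·15.1121] = 8.2723

$8.27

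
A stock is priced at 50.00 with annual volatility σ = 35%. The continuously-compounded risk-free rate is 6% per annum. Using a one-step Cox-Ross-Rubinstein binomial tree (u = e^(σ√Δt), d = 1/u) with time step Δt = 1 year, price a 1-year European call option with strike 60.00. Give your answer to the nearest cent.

CRR parameters: u = e^(σ√Δt) = e^(0.35·√1) = 1.4191, d = 1/u = 0.7047
Per-period rate: rΔt = 0.06·1 = 0.06, so R = e^0.06 = 1.0618
Risk-neutral probability p = (e^0.06 − 0.7047)/(1.4191 − 0.7047) = 0.3571/0.7144 = 0.4999
Terminal stock prices: S_u = 70.95, S_d = 35.23
Terminal payoffs (S − K): max(10.95, 0) = 10.95, max(-24.77, 0) = 0
Node 0 (S = 50): V_0 = e^(−0.06)·[0.4999·10.9534 + 0.5001·0.0000] = 5.1572

5.16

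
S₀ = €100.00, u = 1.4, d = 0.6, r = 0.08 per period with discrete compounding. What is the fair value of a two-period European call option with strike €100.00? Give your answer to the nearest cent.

€29.63

Risk-neutral probability p = (1 + 0.08 − 0.6)/(1.4 − 0.6) = 0.4800/0.8000 = 0.6000
Terminal stock prices: S_uu = 196, S_ud = 84, S_dd = 36
Terminal payoffs (S − K): max(96, 0) = 96, max(-16, 0) = 0, max(-64, 0) = 0
Node u (S = 140): V_u = 1/1.08·[0.6000·96.0000 + 0.4000·0.0000] = 53.3333
Node d (S = 60): V_d = 1/1.08·[0.6000·0.0000 + 0.4000·0.0000] = 0.0000
Node 0 (S = 100): V_0 = 1/1.08·[0.6000·53.3333 + 0.4000·0.0000] = 29.6296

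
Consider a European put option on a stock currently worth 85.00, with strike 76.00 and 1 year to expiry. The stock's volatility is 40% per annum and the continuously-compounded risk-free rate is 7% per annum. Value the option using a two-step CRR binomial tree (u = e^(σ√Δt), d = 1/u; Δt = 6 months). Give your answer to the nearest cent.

6.67

CRR parameters: u = e^(σ√Δt) = e^(0.4·√0.5) = 1.3269, d = 1/u = 0.7536
Per-period rate: rΔt = 0.07·0.5 = 0.035, so R = e^0.035 = 1.0356
Risk-neutral probability p = (e^0.035 − 0.7536)/(1.3269 − 0.7536) = 0.2820/0.5733 = 0.4919
Terminal stock prices: S_uu = 149.7, S_ud = 85, S_dd = 48.28
Terminal payoffs (K − S): max(-73.66, 0) = 0, max(-9, 0) = 0, max(27.72, 0) = 27.72
Node u (S = 112.8): V_u = e^(−0.035)·[0.4919·0.0000 + 0.5081·0.0000] = 0.0000
Node d (S = 64.06): V_d = e^(−0.035)·[0.4919·0.0000 + 0.5081·27.7225] = 13.6015
Node 0 (S = 85): V_0 = e^(−0.035)·[0.4919·0.0000 + 0.5081·13.6015] = 6.6733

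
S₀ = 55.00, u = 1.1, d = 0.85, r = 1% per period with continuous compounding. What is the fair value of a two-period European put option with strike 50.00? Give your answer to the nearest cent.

1.30

Risk-neutral probability p = (e^0.01 − 0.85)/(1.1 − 0.85) = 0.1601/0.2500 = 0.6402
Terminal stock prices: S_uu = 66.55, S_ud = 51.43, S_dd = 39.74
Terminal payoffs (K − S): max(-16.55, 0) = 0, max(-1.425, 0) = 0, max(10.26, 0) = 10.26
Node u (S = 60.5): V_u = e^(−0.01)·[0.6402·0.0000 + 0.3598·0.0000] = 0.0000
Node d (S = 46.75): V_d = e^(−0.01)·[0.6402·0.0000 + 0.3598·10.2625] = 3.6557
Node 0 (S = 55): V_0 = e^(−0.01)·[0.6402·0.0000 + 0.3598·3.6557] = 1.3022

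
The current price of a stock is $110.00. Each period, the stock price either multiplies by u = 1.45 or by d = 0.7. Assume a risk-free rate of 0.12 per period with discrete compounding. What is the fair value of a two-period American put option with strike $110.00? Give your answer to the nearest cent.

$12.96

Risk-neutral probability p = (1 + 0.12 − 0.7)/(1.45 − 0.7) = 0.4200/0.7500 = 0.5600
Terminal stock prices: S_uu = 231.3, S_ud = 111.6, S_dd = 53.9
Terminal payoffs (K − S): max(-121.3, 0) = 0, max(-1.65, 0) = 0, max(56.1, 0) = 56.1
Node u (S = 159.5): continuation = 1/1.12·[0.5600·0.0000 + 0.4400·0.0000] = 0.0000; exercise value = 0.0000 ≤ continuation, so V_u = 0.0000
Node d (S = 77): continuation = 1/1.12·[0.5600·0.0000 + 0.4400·56.1000] = 22.0393; exercise value = 33.0000 > continuation, so V_d = 33.0000 (exercise)
Node 0 (S = 110): continuation = 1/1.12·[0.5600·0.0000 + 0.4400·33.0000] = 12.9643; exercise value = 0.0000 ≤ continuation, so V_0 = 12.9643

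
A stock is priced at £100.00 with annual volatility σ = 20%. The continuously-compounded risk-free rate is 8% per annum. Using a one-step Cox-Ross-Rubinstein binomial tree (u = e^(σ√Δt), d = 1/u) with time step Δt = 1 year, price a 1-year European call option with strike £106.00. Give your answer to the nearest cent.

£9.79

CRR parameters: u = e^(σ√Δt) = e^(0.2·√1) = 1.2214, d = 1/u = 0.8187
Per-period rate: rΔt = 0.08·1 = 0.08, so R = e^0.08 = 1.0833
Risk-neutral probability p = (e^0.08 − 0.8187)/(1.2214 − 0.8187) = 0.2646/0.4027 = 0.6570
Terminal stock prices: S_u = 122.1, S_d = 81.87
Terminal payoffs (S − K): max(16.14, 0) = 16.14, max(-24.13, 0) = 0
Node 0 (S = 100): V_0 = e^(−0.08)·[0.6570·16.1403 + 0.3430·0.0000] = 9.7889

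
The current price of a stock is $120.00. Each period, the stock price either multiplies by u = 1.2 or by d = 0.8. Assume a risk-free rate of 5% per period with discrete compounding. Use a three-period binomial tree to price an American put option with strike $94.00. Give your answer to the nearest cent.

Risk-neutral probability p = (1 + 0.05 − 0.8)/(1.2 − 0.8) = 0.2500/0.4000 = 0.6250
Terminal stock prices: S_uuu = 207.4, S_uud = 138.2, S_udd = 92.16, S_ddd = 61.44
Terminal payoffs (K − S): max(-113.4, 0) = 0, max(-44.24, 0) = 0, max(1.84, 0) = 1.84, max(32.56, 0) = 32.56
Node uu (S = 172.8): continuation = 1/1.05·[0.6250·0.0000 + 0.3750·0.0000] = 0.0000; exercise value = 0.0000 ≤ continuation, so V_uu = 0.0000
Node ud (S = 115.2): continuation = 1/1.05·[0.6250·0.0000 + 0.3750·1.8400] = 0.6571; exercise value = 0.0000 ≤ continuation, so V_ud = 0.6571
Node dd (S = 76.8): continuation = 1/1.05·[0.6250·1.8400 + 0.3750·32.5600] = 12.7238; exercise value = 17.2000 > continuation, so V_dd = 17.2000 (exercise)
Node u (S = 144): continuation = 1/1.05·[0.6250·0.0000 + 0.3750·0.6571] = 0.2347; exercise value = 0.0000 ≤ continuation, so V_u = 0.2347
Node d (S = 96): continuation = 1/1.05·[0.6250·0.6571 + 0.3750·17.2000] = 6.5340; exercise value = 0.0000 ≤ continuation, so V_d = 6.5340
Node 0 (S = 120): continuation = 1/1.05·[0.6250·0.2347 + 0.3750·6.5340] = 2.4733; exercise value = 0.0000 ≤ continuation, so V_0 = 2.4733

$2.47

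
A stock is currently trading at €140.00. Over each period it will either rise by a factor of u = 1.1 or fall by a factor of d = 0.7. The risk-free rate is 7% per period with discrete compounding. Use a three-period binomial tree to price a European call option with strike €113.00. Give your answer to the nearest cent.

Risk-neutral probability p = (1 + 0.07 − 0.7)/(1.1 − 0.7) = 0.3700/0.4000 = 0.9250
Terminal stock prices: S_uuu = 186.3, S_uud = 118.6, S_udd = 75.46, S_ddd = 48.02
Terminal payoffs (S − K): max(73.34, 0) = 73.34, max(5.58, 0) = 5.58, max(-37.54, 0) = 0, max(-64.98, 0) = 0
Node uu (S = 169.4): V_uu = 1/1.07·[0.9250·73.3400 + 0.0750·5.5800] = 63.7925
Node ud (S = 107.8): V_ud = 1/1.07·[0.9250·5.5800 + 0.0750·0.0000] = 4.8238
Node dd (S = 68.6): V_dd = 1/1.07·[0.9250·0.0000 + 0.0750·0.0000] = 0.0000
Node u (S = 154): V_u = 1/1.07·[0.9250·63.7925 + 0.0750·4.8238] = 55.4859
Node d (S = 98): V_d = 1/1.07·[0.9250·4.8238 + 0.0750·0.0000] = 4.1701
Node 0 (S = 140): V_0 = 1/1.07·[0.9250·55.4859 + 0.0750·4.1701] = 48.2590

€48.26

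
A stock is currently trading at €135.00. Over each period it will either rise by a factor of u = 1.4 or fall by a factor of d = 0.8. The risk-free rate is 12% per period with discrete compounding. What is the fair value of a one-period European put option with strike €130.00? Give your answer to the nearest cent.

€9.17

Risk-neutral probability p = (1 + 0.12 − 0.8)/(1.4 − 0.8) = 0.3200/0.6000 = 0.5333
Terminal stock prices: S_u = 189, S_d = 108
Terminal payoffs (K − S): max(-59, 0) = 0, max(22, 0) = 22
Node 0 (S = 135): V_0 = 1/1.12·[0.5333·0.0000 + 0.4667·22.0000] = 9.1667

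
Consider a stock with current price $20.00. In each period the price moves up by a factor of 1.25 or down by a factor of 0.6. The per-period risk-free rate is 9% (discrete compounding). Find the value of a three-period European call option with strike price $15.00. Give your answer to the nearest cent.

Risk-neutral probability p = (1 + 0.09 − 0.6)/(1.25 − 0.6) = 0.4900/0.6500 = 0.7538
Terminal stock prices: S_uuu = 39.06, S_uud = 18.75, S_udd = 9, S_ddd = 4.32
Terminal payoffs (S − K): max(24.06, 0) = 24.06, max(3.75, 0) = 3.75, max(-6, 0) = 0, max(-10.68, 0) = 0
Node uu (S = 31.25): V_uu = 1/1.09·[0.7538·24.0625 + 0.2462·3.7500] = 17.4885
Node ud (S = 15): V_ud = 1/1.09·[0.7538·3.7500 + 0.2462·0.0000] = 2.5935
Node dd (S = 7.2): V_dd = 1/1.09·[0.7538·0.0000 + 0.2462·0.0000] = 0.0000
Node u (S = 25): V_u = 1/1.09·[0.7538·17.4885 + 0.2462·2.5935] = 12.6808
Node d (S = 12): V_d = 1/1.09·[0.7538·2.5935 + 0.2462·0.0000] = 1.7937
Node 0 (S = 20): V_0 = 1/1.09·[0.7538·12.6808 + 0.2462·1.7937] = 9.1751

$9.18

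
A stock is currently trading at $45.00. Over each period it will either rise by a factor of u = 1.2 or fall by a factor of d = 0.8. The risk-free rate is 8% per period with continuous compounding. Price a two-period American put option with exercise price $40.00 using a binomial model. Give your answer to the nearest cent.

Risk-neutral probability p = (e^0.08 − 0.8)/(1.2 − 0.8) = 0.2833/0.4000 = 0.7082
Terminal stock prices: S_uu = 64.8, S_ud = 43.2, S_dd = 28.8
Terminal payoffs (K − S): max(-24.8, 0) = 0, max(-3.2, 0) = 0, max(11.2, 0) = 11.2
Node u (S = 54): continuation = e^(−0.08)·[0.7082·0.0000 + 0.2918·0.0000] = 0.0000; exercise value = 0.0000 ≤ continuation, so V_u = 0.0000
Node d (S = 36): continuation = e^(−0.08)·[0.7082·0.0000 + 0.2918·11.2000] = 3.0167; exercise value = 4.0000 > continuation, so V_d = 4.0000 (exercise)
Node 0 (S = 45): continuation = e^(−0.08)·[0.7082·0.0000 + 0.2918·4.0000] = 1.0774; exercise value = 0.0000 ≤ continuation, so V_0 = 1.0774

$1.08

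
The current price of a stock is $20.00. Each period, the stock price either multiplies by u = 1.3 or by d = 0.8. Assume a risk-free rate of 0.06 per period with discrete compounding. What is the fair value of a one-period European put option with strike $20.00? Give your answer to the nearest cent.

$1.81

Risk-neutral probability p = (1 + 0.06 − 0.8)/(1.3 − 0.8) = 0.2600/0.5000 = 0.5200
Terminal stock prices: S_u = 26, S_d = 16
Terminal payoffs (K − S): max(-6, 0) = 0, max(4, 0) = 4
Node 0 (S = 20): V_0 = 1/1.06·[0.5200·0.0000 + 0.4800·4.0000] = 1.8113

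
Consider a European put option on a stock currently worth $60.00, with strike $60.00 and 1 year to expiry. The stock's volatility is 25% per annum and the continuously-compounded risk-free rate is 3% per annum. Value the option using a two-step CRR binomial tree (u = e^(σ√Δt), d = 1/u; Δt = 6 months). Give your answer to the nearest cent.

$4.36

CRR parameters: u = e^(σ√Δt) = e^(0.25·√0.5) = 1.1934, d = 1/u = 0.8380
Per-period rate: rΔt = 0.03·0.5 = 0.015, so R = e^0.015 = 1.0151
Risk-neutral probability p = (e^0.015 − 0.8380)/(1.1934 − 0.8380) = 0.1771/0.3554 = 0.4984
Terminal stock prices: S_uu = 85.45, S_ud = 60, S_dd = 42.13
Terminal payoffs (K − S): max(-25.45, 0) = 0, max(0, 0) = 0, max(17.87, 0) = 17.87
Node u (S = 71.6): V_u = e^(−0.015)·[0.4984·0.0000 + 0.5016·0.0000] = 0.0000
Node d (S = 50.28): V_d = e^(−0.015)·[0.4984·0.0000 + 0.5016·17.8687] = 8.8287
Node 0 (S = 60): V_0 = e^(−0.015)·[0.4984·0.0000 + 0.5016·8.8287] = 4.3622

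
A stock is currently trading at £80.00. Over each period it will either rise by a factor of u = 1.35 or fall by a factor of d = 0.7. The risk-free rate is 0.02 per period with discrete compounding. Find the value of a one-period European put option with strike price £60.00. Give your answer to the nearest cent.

£1.99

Risk-neutral probability p = (1 + 0.02 − 0.7)/(1.35 − 0.7) = 0.3200/0.6500 = 0.4923
Terminal stock prices: S_u = 108, S_d = 56
Terminal payoffs (K − S): max(-48, 0) = 0, max(4, 0) = 4
Node 0 (S = 80): V_0 = 1/1.02·[0.4923·0.0000 + 0.5077·4.0000] = 1.9910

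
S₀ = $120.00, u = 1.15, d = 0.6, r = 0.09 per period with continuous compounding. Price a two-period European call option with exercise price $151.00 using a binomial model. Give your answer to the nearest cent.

$5.19

Risk-neutral probability p = (e^0.09 − 0.6)/(1.15 − 0.6) = 0.4942/0.5500 = 0.8985
Terminal stock prices: S_uu = 158.7, S_ud = 82.8, S_dd = 43.2
Terminal payoffs (S − K): max(7.7, 0) = 7.7, max(-68.2, 0) = 0, max(-107.8, 0) = 0
Node u (S = 138): V_u = e^(−0.09)·[0.8985·7.7000 + 0.1015·0.0000] = 6.3230
Node d (S = 72): V_d = e^(−0.09)·[0.8985·0.0000 + 0.1015·0.0000] = 0.0000
Node 0 (S = 120): V_0 = e^(−0.09)·[0.8985·6.3230 + 0.1015·0.0000] = 5.1922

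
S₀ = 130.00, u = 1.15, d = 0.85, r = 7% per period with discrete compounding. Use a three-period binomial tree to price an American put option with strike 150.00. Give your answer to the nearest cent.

20.00

Risk-neutral probability p = (1 + 0.07 − 0.85)/(1.15 − 0.85) = 0.2200/0.3000 = 0.7333
Terminal stock prices: S_uuu = 197.7, S_uud = 146.1, S_udd = 108, S_ddd = 79.84
Terminal payoffs (K − S): max(-47.71, 0) = 0, max(3.864, 0) = 3.864, max(41.99, 0) = 41.99, max(70.16, 0) = 70.16
Node uu (S = 171.9): continuation = 1/1.07·[0.7333·0.0000 + 0.2667·3.8638] = 0.9629; exercise value = 0.0000 ≤ continuation, so V_uu = 0.9629
Node ud (S = 127.1): continuation = 1/1.07·[0.7333·3.8638 + 0.2667·41.9863] = 13.1119; exercise value = 22.9250 > continuation, so V_ud = 22.9250 (exercise)
Node dd (S = 93.92): continuation = 1/1.07·[0.7333·41.9863 + 0.2667·70.1638] = 46.2619; exercise value = 56.0750 > continuation, so V_dd = 56.0750 (exercise)
Node u (S = 149.5): continuation = 1/1.07·[0.7333·0.9629 + 0.2667·22.9250] = 6.3733; exercise value = 0.5000 ≤ continuation, so V_u = 6.3733
Node d (S = 110.5): continuation = 1/1.07·[0.7333·22.9250 + 0.2667·56.0750] = 29.6869; exercise value = 39.5000 > continuation, so V_d = 39.5000 (exercise)
Node 0 (S = 130): continuation = 1/1.07·[0.7333·6.3733 + 0.2667·39.5000] = 14.2123; exercise value = 20.0000 > continuation, so V_0 = 20.0000 (exercise)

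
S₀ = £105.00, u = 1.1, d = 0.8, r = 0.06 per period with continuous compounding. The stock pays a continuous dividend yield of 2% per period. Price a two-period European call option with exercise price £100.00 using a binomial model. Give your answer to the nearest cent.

Per-period risk-free factor R = e^0.06 = 1.0618; dividend-adjusted growth = e^(0.06−0.02) = 1.0408.
Risk-neutral probability p = (1.0408 − 0.8)/(1.1 − 0.8) = 0.2408/0.3000 = 0.8027
Terminal stock prices: S_uu = 127.1, S_ud = 92.4, S_dd = 67.2
Terminal payoffs (S − K): max(27.05, 0) = 27.05, max(-7.6, 0) = 0, max(-32.8, 0) = 0
Node u (S = 115.5): V_u = e^(−0.06)·[0.8027·27.0500 + 0.1973·0.0000] = 20.4486
Node d (S = 84): V_d = e^(−0.06)·[0.8027·0.0000 + 0.1973·0.0000] = 0.0000
Node 0 (S = 105): V_0 = e^(−0.06)·[0.8027·20.4486 + 0.1973·0.0000] = 15.4583

£15.46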